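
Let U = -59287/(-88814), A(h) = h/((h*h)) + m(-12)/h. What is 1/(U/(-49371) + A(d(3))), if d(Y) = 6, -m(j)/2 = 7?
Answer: -730805999/1583422879 ≈ -0.46154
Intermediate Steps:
m(j) = -14 (m(j) = -2*7 = -14)
A(h) = -13/h (A(h) = h/((h*h)) - 14/h = h/(h²) - 14/h = h/h² - 14/h = 1/h - 14/h = -13/h)
U = 59287/88814 (U = -59287*(-1/88814) = 59287/88814 ≈ 0.66754)
1/(U/(-49371) + A(d(3))) = 1/((59287/88814)/(-49371) - 13/6) = 1/((59287/88814)*(-1/49371) - 13*⅙) = 1/(-59287/4384835994 - 13/6) = 1/(-1583422879/730805999) = -730805999/1583422879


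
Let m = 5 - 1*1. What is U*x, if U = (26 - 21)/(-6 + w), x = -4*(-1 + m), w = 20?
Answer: -30/7 ≈ -4.2857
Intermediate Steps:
m = 4 (m = 5 - 1 = 4)
x = -12 (x = -4*(-1 + 4) = -4*3 = -12)
U = 5/14 (U = (26 - 21)/(-6 + 20) = 5/14 ≈ 0.35714)
U*x = (5/14)*(-12) = -30/7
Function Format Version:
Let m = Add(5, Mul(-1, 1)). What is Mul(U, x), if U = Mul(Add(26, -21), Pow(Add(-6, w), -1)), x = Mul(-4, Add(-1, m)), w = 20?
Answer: Rational(-30, 7) ≈ -4.2857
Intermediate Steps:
m = 4 (m = Add(5, -1) = 4)
x = -12 (x = Mul(-4, Add(-1, 4)) = Mul(-4, 3) = -12)
U = Rational(5, 14) (U = Mul(Add(26, -21), Pow(Add(-6, 20), -1)) = Mul(5, Pow(14, -1)) = Mul(5, Rational(1, 14)) = Rational(5, 14) ≈ 0.35714)
Mul(U, x) = Mul(Rational(5, 14), -12) = Rational(-30, 7)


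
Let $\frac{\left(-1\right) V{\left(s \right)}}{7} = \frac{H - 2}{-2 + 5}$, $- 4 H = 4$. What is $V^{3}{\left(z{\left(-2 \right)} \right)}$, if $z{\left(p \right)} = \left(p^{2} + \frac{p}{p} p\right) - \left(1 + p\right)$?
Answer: $343$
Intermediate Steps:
$H = -1$ ($H = \left(- \frac{1}{4}\right) 4 = -1$)
$z{\left(p \right)} = -1 + p^{2}$ ($z{\left(p \right)} = \left(p^{2} + 1 p\right) - \left(1 + p\right) = \left(p^{2} + p\right) - \left(1 + p\right) = \left(p + p^{2}\right) - \left(1 + p\right) = -1 + p^{2}$)
$V{\left(s \right)} = 7$ ($V{\left(s \right)} = - 7 \frac{-1 - 2}{-2 + 5} = - 7 \left(- \frac{3}{3}\right) = - 7 \left(\left(-3\right) \frac{1}{3}\right) = \left(-7\right) \left(-1\right) = 7$)
$V^{3}{\left(z{\left(-2 \right)} \right)} = 7^{3} = 343$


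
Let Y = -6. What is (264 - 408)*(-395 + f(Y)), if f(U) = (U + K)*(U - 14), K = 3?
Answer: 48240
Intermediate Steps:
f(U) = (-14 + U)*(3 + U) (f(U) = (U + 3)*(U - 14) = (3 + U)*(-14 + U) = (-14 + U)*(3 + U))
(264 - 408)*(-395 + f(Y)) = (264 - 408)*(-395 + (-42 + (-6)**2 - 11*(-6))) = -144*(-395 + (-42 + 36 + 66)) = -144*(-395 + 60) = -144*(-335) = 48240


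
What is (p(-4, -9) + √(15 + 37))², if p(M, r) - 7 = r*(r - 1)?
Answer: 9461 + 388*√13 ≈ 10860.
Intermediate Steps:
p(M, r) = 7 + r*(-1 + r) (p(M, r) = 7 + r*(r - 1) = 7 + r*(-1 + r))
(p(-4, -9) + √(15 + 37))² = ((7 + (-9)² - 1*(-9)) + √(15 + 37))² = ((7 + 81 + 9) + √52)² = (97 + 2*√13)²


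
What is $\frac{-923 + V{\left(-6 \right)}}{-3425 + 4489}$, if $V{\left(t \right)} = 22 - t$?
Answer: $- \frac{895}{1064} \approx -0.84117$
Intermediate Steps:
$\frac{-923 + V{\left(-6 \right)}}{-3425 + 4489} = \frac{-923 + \left(22 - -6\right)}{-3425 + 4489} = \frac{-923 + \left(22 + 6\right)}{1064} = \left(-923 + 28\right) \frac{1}{1064} = \left(-895\right) \frac{1}{1064} = - \frac{895}{1064}$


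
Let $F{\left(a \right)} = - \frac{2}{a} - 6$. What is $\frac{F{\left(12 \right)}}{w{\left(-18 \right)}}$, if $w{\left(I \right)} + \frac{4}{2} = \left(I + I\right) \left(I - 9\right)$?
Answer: $- \frac{37}{5820} \approx -0.0063574$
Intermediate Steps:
$w{\left(I \right)} = -2 + 2 I \left(-9 + I\right)$ ($w{\left(I \right)} = -2 + \left(I + I\right) \left(I - 9\right) = -2 + 2 I \left(-9 + I\right)$)
$F{\left(a \right)} = -6 - \frac{2}{a}$
$\frac{F{\left(12 \right)}}{w{\left(-18 \right)}} = \frac{-6 - \frac{2}{12}}{-2 - -324 + 2 \left(-18\right)^{2}} = \frac{-6 - \frac{1}{6}}{-2 + 324 + 2 \cdot 324} = \frac{-6 - \frac{1}{6}}{-2 + 324 + 648} = - \frac{37}{6 \cdot 970} = \left(- \frac{37}{6}\right) \frac{1}{970} = - \frac{37}{5820}$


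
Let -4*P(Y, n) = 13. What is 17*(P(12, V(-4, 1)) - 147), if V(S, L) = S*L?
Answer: -10217/4 ≈ -2554.3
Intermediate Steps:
V(S, L) = L*S
P(Y, n) = -13/4 (P(Y, n) = -¼*13 = -13/4)
17*(P(12, V(-4, 1)) - 147) = 17*(-13/4 - 147) = 17*(-601/4) = -10217/4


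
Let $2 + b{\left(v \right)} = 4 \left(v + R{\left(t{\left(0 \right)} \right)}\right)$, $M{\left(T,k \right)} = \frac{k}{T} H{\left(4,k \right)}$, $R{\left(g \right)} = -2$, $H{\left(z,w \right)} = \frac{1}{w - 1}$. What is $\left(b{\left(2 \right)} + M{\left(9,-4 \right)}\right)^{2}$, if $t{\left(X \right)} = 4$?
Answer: $\frac{7396}{2025} \approx 3.6523$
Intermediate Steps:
$H{\left(z,w \right)} = \frac{1}{-1 + w}$
$M{\left(T,k \right)} = \frac{k}{T \left(-1 + k\right)}$ ($M{\left(T,k \right)} = \frac{k \frac{1}{T}}{-1 + k} = \frac{k}{T \left(-1 + k\right)}$)
$b{\left(v \right)} = -10 + 4 v$ ($b{\left(v \right)} = -2 + 4 \left(v - 2\right) = -2 + 4 \left(-2 + v\right) = -2 + \left(-8 + 4 v\right) = -10 + 4 v$)
$\left(b{\left(2 \right)} + M{\left(9,-4 \right)}\right)^{2} = \left(\left(-10 + 4 \cdot 2\right) - \frac{4}{9 \left(-1 - 4\right)}\right)^{2} = \left(\left(-10 + 8\right) - \frac{4}{9 \left(-5\right)}\right)^{2} = \left(-2 - \frac{4}{9} \left(- \frac{1}{5}\right)\right)^{2} = \left(-2 + \frac{4}{45}\right)^{2} = \left(- \frac{86}{45}\right)^{2} = \frac{7396}{2025}$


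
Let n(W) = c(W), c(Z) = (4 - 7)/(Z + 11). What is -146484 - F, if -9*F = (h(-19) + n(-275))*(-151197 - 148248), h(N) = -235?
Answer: 675134203/88 ≈ 7.6720e+6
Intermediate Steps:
c(Z) = -3/(11 + Z)
n(W) = -3/(11 + W)
F = -688024795/88 (F = -(-235 - 3/(11 - 275))*(-151197 - 148248)/9 = -(-235 - 3/(-264))*(-299445)/9 = -(-235 - 3*(-1/264))*(-299445)/9 = -(-235 + 1/88)*(-299445)/9 = -(-6893)*(-299445)/264 = -⅑*6192223155/88 = -688024795/88 ≈ -7.8185e+6)
-146484 - F = -146484 - 1*(-688024795/88) = -146484 + 688024795/88 = 675134203/88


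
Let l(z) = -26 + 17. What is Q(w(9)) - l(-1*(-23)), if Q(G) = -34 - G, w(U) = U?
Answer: -34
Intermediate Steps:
l(z) = -9
Q(w(9)) - l(-1*(-23)) = (-34 - 1*9) - 1*(-9) = (-34 - 9) + 9 = -43 + 9 = -34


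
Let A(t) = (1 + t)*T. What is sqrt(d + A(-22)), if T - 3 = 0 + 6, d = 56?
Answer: I*sqrt(133) ≈ 11.533*I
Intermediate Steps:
T = 9 (T = 3 + (0 + 6) = 3 + 6 = 9)
A(t) = 9 + 9*t (A(t) = (1 + t)*9 = 9 + 9*t)
sqrt(d + A(-22)) = sqrt(56 + (9 + 9*(-22))) = sqrt(56 + (9 - 198)) = sqrt(56 - 189) = sqrt(-133) = I*sqrt(133)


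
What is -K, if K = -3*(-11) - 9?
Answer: -24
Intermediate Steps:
K = 24 (K = 33 - 9 = 24)
-K = -1*24 = -24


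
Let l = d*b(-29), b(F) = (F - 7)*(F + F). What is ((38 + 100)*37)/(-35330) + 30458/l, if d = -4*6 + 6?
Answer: -316996261/331960680 ≈ -0.95492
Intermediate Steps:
d = -18 (d = -24 + 6 = -18)
b(F) = 2*F*(-7 + F) (b(F) = (-7 + F)*(2*F) = 2*F*(-7 + F))
l = -37584 (l = -36*(-29)*(-7 - 29) = -36*(-29)*(-36) = -18*2088 = -37584)
((38 + 100)*37)/(-35330) + 30458/l = ((38 + 100)*37)/(-35330) + 30458/(-37584) = (138*37)*(-1/35330) + 30458*(-1/37584) = 5106*(-1/35330) - 15229/18792 = -2553/17665 - 15229/18792 = -316996261/331960680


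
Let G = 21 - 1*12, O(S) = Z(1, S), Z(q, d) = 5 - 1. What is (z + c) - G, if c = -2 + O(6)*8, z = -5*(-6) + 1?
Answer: 52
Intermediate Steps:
Z(q, d) = 4
O(S) = 4
z = 31 (z = 30 + 1 = 31)
c = 30 (c = -2 + 4*8 = -2 + 32 = 30)
G = 9 (G = 21 - 12 = 9)
(z + c) - G = (31 + 30) - 1*9 = 61 - 9 = 52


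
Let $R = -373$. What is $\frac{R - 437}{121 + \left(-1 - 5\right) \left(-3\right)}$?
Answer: $- \frac{810}{139} \approx -5.8273$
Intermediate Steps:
$\frac{R - 437}{121 + \left(-1 - 5\right) \left(-3\right)} = \frac{-373 - 437}{121 + \left(-1 - 5\right) \left(-3\right)} = - \frac{810}{121 - -18} = - \frac{810}{121 + 18} = - \frac{810}{139}$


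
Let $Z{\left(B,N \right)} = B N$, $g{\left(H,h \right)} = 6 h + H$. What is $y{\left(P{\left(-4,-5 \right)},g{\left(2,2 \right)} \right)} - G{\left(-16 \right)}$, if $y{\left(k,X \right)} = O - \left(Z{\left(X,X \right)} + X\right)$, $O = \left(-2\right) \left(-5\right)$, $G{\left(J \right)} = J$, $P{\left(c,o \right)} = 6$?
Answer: $-184$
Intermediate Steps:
$g{\left(H,h \right)} = H + 6 h$
$O = 10$
$y{\left(k,X \right)} = 10 - X - X^{2}$ ($y{\left(k,X \right)} = 10 - \left(X X + X\right) = 10 - \left(X^{2} + X\right) = 10 - \left(X + X^{2}\right) = 10 - X - X^{2}$)
$y{\left(P{\left(-4,-5 \right)},g{\left(2,2 \right)} \right)} - G{\left(-16 \right)} = \left(10 - \left(2 + 6 \cdot 2\right) - \left(2 + 6 \cdot 2\right)^{2}\right) - -16 = \left(10 - \left(2 + 12\right) - \left(2 + 12\right)^{2}\right) + 16 = \left(10 - 14 - 14^{2}\right) + 16 = \left(10 - 14 - 196\right) + 16 = -200 + 16 = -184$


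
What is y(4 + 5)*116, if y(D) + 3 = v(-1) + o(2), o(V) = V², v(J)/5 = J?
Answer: -464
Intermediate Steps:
v(J) = 5*J
y(D) = -4 (y(D) = -3 + (5*(-1) + 2²) = -3 + (-5 + 4) = -3 - 1 = -4)
y(4 + 5)*116 = -4*116 = -464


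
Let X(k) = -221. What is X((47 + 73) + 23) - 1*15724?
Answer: -15945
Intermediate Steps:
X((47 + 73) + 23) - 1*15724 = -221 - 1*15724 = -221 - 15724 = -15945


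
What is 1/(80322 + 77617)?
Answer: 1/157939 ≈ 6.3316e-6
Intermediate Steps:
1/(80322 + 77617) = 1/157939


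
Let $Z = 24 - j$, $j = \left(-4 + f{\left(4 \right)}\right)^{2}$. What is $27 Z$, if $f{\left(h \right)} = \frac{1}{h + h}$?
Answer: $\frac{15525}{64} \approx 242.58$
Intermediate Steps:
$f{\left(h \right)} = \frac{1}{2 h}$
$j = \frac{961}{64}$ ($j = \left(-4 + \frac{1}{2 \cdot 4}\right)^{2} = \left(-4 + \frac{1}{2} \cdot \frac{1}{4}\right)^{2} = \left(-4 + \frac{1}{8}\right)^{2} = \left(- \frac{31}{8}\right)^{2} = \frac{961}{64} \approx 15.016$)
$Z = \frac{575}{64}$ ($Z = 24 - \frac{961}{64} = \frac{575}{64} \approx 8.9844$)
$27 Z = 27 \cdot \frac{575}{64} = \frac{15525}{64}$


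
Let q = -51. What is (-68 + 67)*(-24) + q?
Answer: -27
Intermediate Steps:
(-68 + 67)*(-24) + q = (-68 + 67)*(-24) - 51 = -1*(-24) - 51 = 24 - 51 = -27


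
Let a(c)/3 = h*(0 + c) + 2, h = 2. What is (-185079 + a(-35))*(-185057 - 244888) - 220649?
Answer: 79661278786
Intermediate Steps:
a(c) = 6 + 6*c (a(c) = 3*(2*(0 + c) + 2) = 3*(2*c + 2) = 3*(2 + 2*c) = 6 + 6*c)
(-185079 + a(-35))*(-185057 - 244888) - 220649 = (-185079 + (6 + 6*(-35)))*(-185057 - 244888) - 220649 = (-185079 + (6 - 210))*(-429945) - 220649 = (-185079 - 204)*(-429945) - 220649 = -185283*(-429945) - 220649 = 79661499435 - 220649 = 79661278786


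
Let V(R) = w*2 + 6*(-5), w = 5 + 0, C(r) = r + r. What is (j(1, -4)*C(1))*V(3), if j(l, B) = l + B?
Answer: 120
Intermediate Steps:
C(r) = 2*r
w = 5
V(R) = -20 (V(R) = 5*2 + 6*(-5) = 10 - 30 = -20)
j(l, B) = B + l
(j(1, -4)*C(1))*V(3) = ((-4 + 1)*(2*1))*(-20) = -3*2*(-20) = -6*(-20) = 120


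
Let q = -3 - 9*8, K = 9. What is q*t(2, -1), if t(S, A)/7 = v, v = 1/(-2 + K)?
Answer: -75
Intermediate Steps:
q = -75 (q = -3 - 72 = -75)
v = ⅐ (v = 1/(-2 + 9) = 1/7 = ⅐ ≈ 0.14286)
t(S, A) = 1 (t(S, A) = 7*(⅐) = 1)
q*t(2, -1) = -75*1 = -75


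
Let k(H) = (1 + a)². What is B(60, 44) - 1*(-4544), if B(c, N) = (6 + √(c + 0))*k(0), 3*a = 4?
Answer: 13730/3 + 98*√15/9 ≈ 4618.8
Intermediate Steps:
a = 4/3 (a = (⅓)*4 = 4/3 ≈ 1.3333)
k(H) = 49/9 (k(H) = (1 + 4/3)² = (7/3)² = 49/9)
B(c, N) = 98/3 + 49*√c/9 (B(c, N) = (6 + √(c + 0))*(49/9) = (6 + √c)*(49/9) = 98/3 + 49*√c/9)
B(60, 44) - 1*(-4544) = (98/3 + 49*√60/9) - 1*(-4544) = (98/3 + 49*(2*√15)/9) + 4544 = (98/3 + 98*√15/9) + 4544 = 13730/3 + 98*√15/9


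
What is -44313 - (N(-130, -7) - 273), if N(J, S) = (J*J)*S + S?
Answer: 74267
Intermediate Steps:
N(J, S) = S + S*J² (N(J, S) = J²*S + S = S*J² + S = S + S*J²)
-44313 - (N(-130, -7) - 273) = -44313 - (-7*(1 + (-130)²) - 273) = -44313 - (-7*(1 + 16900) - 273) = -44313 - (-7*16901 - 273) = -44313 - (-118307 - 273) = -44313 - 1*(-118580) = -44313 + 118580 = 74267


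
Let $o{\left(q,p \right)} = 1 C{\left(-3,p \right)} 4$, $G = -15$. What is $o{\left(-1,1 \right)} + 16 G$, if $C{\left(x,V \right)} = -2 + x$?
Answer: $-260$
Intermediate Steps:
$o{\left(q,p \right)} = -20$ ($o{\left(q,p \right)} = 1 \left(-2 - 3\right) 4 = 1 \left(-5\right) 4 = \left(-5\right) 4 = -20$)
$o{\left(-1,1 \right)} + 16 G = -20 + 16 \left(-15\right) = -20 - 240 = -260$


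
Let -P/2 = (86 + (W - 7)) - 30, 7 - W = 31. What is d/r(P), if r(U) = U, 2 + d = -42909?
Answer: 42911/50 ≈ 858.22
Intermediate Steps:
W = -24 (W = 7 - 1*31 = 7 - 31 = -24)
d = -42911 (d = -2 - 42909 = -42911)
P = -50 (P = -2*((86 + (-24 - 7)) - 30) = -2*((86 - 31) - 30) = -2*(55 - 30) = -2*25 = -50)
d/r(P) = -42911/(-50) = -42911*(-1/50) = 42911/50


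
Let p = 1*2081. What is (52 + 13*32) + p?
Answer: 2549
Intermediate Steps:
p = 2081
(52 + 13*32) + p = (52 + 13*32) + 2081 = (52 + 416) + 2081 = 468 + 2081 = 2549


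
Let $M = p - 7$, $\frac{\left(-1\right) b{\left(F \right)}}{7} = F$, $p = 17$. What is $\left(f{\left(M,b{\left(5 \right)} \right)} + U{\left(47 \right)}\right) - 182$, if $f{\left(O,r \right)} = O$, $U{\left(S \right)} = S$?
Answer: $-125$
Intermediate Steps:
$b{\left(F \right)} = - 7 F$
$M = 10$ ($M = 17 - 7 = 10$)
$\left(f{\left(M,b{\left(5 \right)} \right)} + U{\left(47 \right)}\right) - 182 = \left(10 + 47\right) - 182 = 57 - 182 = -125$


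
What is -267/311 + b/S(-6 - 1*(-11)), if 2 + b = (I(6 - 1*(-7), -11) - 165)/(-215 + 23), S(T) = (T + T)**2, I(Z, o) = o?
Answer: -324443/373200 ≈ -0.86935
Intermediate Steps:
S(T) = 4*T**2 (S(T) = (2*T)**2 = 4*T**2)
b = -13/12 (b = -2 + (-11 - 165)/(-215 + 23) = -2 - 176/(-192) = -2 - 176*(-1/192) = -2 + 11/12 = -13/12 ≈ -1.0833)
-267/311 + b/S(-6 - 1*(-11)) = -267/311 - 13*1/(4*(-6 - 1*(-11))**2)/12 = -267*1/311 - 13*1/(4*(-6 + 11)**2)/12 = -267/311 - 13/(12*(4*5**2)) = -267/311 - 13/(12*(4*25)) = -267/311 - 13/12/100 = -267/311 - 13/12*1/100 = -267/311 - 13/1200 = -324443/373200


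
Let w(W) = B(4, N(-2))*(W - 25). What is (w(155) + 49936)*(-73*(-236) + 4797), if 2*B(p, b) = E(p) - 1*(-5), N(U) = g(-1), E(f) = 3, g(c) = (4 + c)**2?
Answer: 1111293400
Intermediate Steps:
N(U) = 9 (N(U) = (4 - 1)**2 = 3**2 = 9)
B(p, b) = 4 (B(p, b) = (3 - 1*(-5))/2 = (3 + 5)/2 = (1/2)*8 = 4)
w(W) = -100 + 4*W (w(W) = 4*(W - 25) = 4*(-25 + W) = -100 + 4*W)
(w(155) + 49936)*(-73*(-236) + 4797) = ((-100 + 4*155) + 49936)*(-73*(-236) + 4797) = ((-100 + 620) + 49936)*(17228 + 4797) = (520 + 49936)*22025 = 50456*22025 = 1111293400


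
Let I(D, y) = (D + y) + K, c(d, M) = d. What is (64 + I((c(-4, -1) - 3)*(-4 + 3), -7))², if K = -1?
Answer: 3969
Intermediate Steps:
I(D, y) = -1 + D + y (I(D, y) = (D + y) - 1 = -1 + D + y)
(64 + I((c(-4, -1) - 3)*(-4 + 3), -7))² = (64 + (-1 + (-4 - 3)*(-4 + 3) - 7))² = (64 + (-1 - 7*(-1) - 7))² = (64 + (-1 + 7 - 7))² = (64 - 1)² = 63² = 3969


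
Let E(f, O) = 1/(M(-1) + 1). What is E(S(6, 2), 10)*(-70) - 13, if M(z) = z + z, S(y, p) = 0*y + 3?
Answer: 57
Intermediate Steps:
S(y, p) = 3 (S(y, p) = 0 + 3 = 3)
M(z) = 2*z
E(f, O) = -1 (E(f, O) = 1/(2*(-1) + 1) = 1/(-2 + 1) = 1/(-1) = -1)
E(S(6, 2), 10)*(-70) - 13 = -1*(-70) - 13 = 70 - 13 = 57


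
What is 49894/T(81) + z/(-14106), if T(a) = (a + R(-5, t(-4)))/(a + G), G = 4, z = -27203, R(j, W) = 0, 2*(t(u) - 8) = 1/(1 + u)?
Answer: 19941869461/380862 ≈ 52360.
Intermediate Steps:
t(u) = 8 + 1/(2*(1 + u))
T(a) = a/(4 + a) (T(a) = (a + 0)/(a + 4) = a/(4 + a))
49894/T(81) + z/(-14106) = 49894/((81/(4 + 81))) - 27203/(-14106) = 49894/((81/85)) - 27203*(-1/14106) = 49894/((81*(1/85))) + 27203/14106 = 49894/(81/85) + 27203/14106 = 49894*(85/81) + 27203/14106 = 4240990/81 + 27203/14106 = 19941869461/380862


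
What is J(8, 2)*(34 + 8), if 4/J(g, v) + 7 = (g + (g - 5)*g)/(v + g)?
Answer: -840/19 ≈ -44.211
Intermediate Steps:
J(g, v) = 4/(-7 + (g + g*(-5 + g))/(g + v)) (J(g, v) = 4/(-7 + (g + (g - 5)*g)/(v + g)) = 4/(-7 + (g + (-5 + g)*g)/(g + v)) = 4/(-7 + (g + g*(-5 + g))/(g + v)))
J(8, 2)*(34 + 8) = (4*(-1*8 - 1*2)/(-1*8² + 7*2 + 11*8))*(34 + 8) = (4*(-8 - 2)/(-1*64 + 14 + 88))*42 = (4*(-10)/(-64 + 14 + 88))*42 = (4*(-10)/38)*42 = (4*(1/38)*(-10))*42 = -20/19*42 = -840/19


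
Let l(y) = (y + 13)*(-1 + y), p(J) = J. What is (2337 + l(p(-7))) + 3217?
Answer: 5506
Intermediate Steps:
l(y) = (-1 + y)*(13 + y) (l(y) = (13 + y)*(-1 + y) = (-1 + y)*(13 + y))
(2337 + l(p(-7))) + 3217 = (2337 + (-13 + (-7)**2 + 12*(-7))) + 3217 = (2337 + (-13 + 49 - 84)) + 3217 = (2337 - 48) + 3217 = 2289 + 3217 = 5506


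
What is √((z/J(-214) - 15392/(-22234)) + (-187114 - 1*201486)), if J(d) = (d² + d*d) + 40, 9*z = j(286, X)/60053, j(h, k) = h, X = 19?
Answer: I*√1546350132443582345442586967622/1994816292588 ≈ 623.38*I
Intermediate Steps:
z = 286/540477 (z = (286/60053)/9 = (286*(1/60053))/9 = (⅑)*(286/60053) = 286/540477 ≈ 0.00052916)
J(d) = 40 + 2*d² (J(d) = (d² + d²) + 40 = 2*d² + 40 = 40 + 2*d²)
√((z/J(-214) - 15392/(-22234)) + (-187114 - 1*201486)) = √((286/(540477*(40 + 2*(-214)²)) - 15392/(-22234)) + (-187114 - 1*201486)) = √((286/(540477*(40 + 2*45796)) - 15392*(-1/22234)) + (-187114 - 201486)) = √((286/(540477*(40 + 91592)) + 7696/11117) - 388600) = √(((286/540477)/91632 + 7696/11117) - 388600) = √(((286/540477)*(1/91632) + 7696/11117) - 388600) = √((143/24762494232 + 7696/11117) - 388600) = √(190572157199203/275284648377144 - 388600) = √(-106975423787200959197/275284648377144) = I*√1546350132443582345442586967622/1994816292588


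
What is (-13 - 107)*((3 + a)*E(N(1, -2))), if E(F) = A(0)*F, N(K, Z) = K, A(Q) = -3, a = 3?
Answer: 2160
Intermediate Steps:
E(F) = -3*F
(-13 - 107)*((3 + a)*E(N(1, -2))) = (-13 - 107)*((3 + 3)*(-3*1)) = -720*(-3) = -120*(-18) = 2160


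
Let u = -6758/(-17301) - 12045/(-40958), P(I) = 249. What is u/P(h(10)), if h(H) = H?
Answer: 485184709/176444975142 ≈ 0.0027498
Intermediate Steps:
u = 485184709/708614358 (u = -6758*(-1/17301) - 12045*(-1/40958) = 6758/17301 + 12045/40958 = 485184709/708614358 ≈ 0.68470)
u/P(h(10)) = (485184709/708614358)/249 = (485184709/708614358)*(1/249) = 485184709/176444975142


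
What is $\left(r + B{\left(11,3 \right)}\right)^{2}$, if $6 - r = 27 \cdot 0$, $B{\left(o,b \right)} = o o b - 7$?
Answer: $131044$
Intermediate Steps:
$B{\left(o,b \right)} = -7 + b o^{2}$ ($B{\left(o,b \right)} = o^{2} b - 7 = b o^{2} - 7 = -7 + b o^{2}$)
$r = 6$ ($r = 6 - 27 \cdot 0 = 6 - 0 = 6 + 0 = 6$)
$\left(r + B{\left(11,3 \right)}\right)^{2} = \left(6 - \left(7 - 3 \cdot 11^{2}\right)\right)^{2} = \left(6 + \left(-7 + 3 \cdot 121\right)\right)^{2} = \left(6 + \left(-7 + 363\right)\right)^{2} = \left(6 + 356\right)^{2} = 362^{2} = 131044$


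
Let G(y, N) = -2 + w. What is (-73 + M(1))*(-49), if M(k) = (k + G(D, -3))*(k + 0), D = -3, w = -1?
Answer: 3675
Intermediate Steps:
G(y, N) = -3 (G(y, N) = -2 - 1 = -3)
M(k) = k*(-3 + k) (M(k) = (k - 3)*(k + 0) = (-3 + k)*k = k*(-3 + k))
(-73 + M(1))*(-49) = (-73 + 1*(-3 + 1))*(-49) = (-73 + 1*(-2))*(-49) = (-73 - 2)*(-49) = -75*(-49) = 3675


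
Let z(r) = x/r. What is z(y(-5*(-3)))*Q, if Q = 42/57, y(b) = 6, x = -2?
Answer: -14/57 ≈ -0.24561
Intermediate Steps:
z(r) = -2/r
Q = 14/19 (Q = 42*(1/57) = 14/19 ≈ 0.73684)
z(y(-5*(-3)))*Q = -2/6*(14/19) = -2*1/6*(14/19) = -1/3*14/19 = -14/57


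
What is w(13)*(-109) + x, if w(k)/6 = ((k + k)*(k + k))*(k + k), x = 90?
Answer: -11494614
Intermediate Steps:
w(k) = 48*k**3 (w(k) = 6*(((k + k)*(k + k))*(k + k)) = 6*(((2*k)*(2*k))*(2*k)) = 6*((4*k**2)*(2*k)) = 6*(8*k**3) = 48*k**3)
w(13)*(-109) + x = (48*13**3)*(-109) + 90 = (48*2197)*(-109) + 90 = 105456*(-109) + 90 = -11494704 + 90 = -11494614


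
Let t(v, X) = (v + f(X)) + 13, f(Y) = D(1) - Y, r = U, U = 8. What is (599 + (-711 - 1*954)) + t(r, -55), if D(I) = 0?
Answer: -990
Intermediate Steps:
r = 8
f(Y) = -Y (f(Y) = 0 - Y = -Y)
t(v, X) = 13 + v - X (t(v, X) = (v - X) + 13 = 13 + v - X)
(599 + (-711 - 1*954)) + t(r, -55) = (599 + (-711 - 1*954)) + (13 + 8 - 1*(-55)) = (599 + (-711 - 954)) + (13 + 8 + 55) = (599 - 1665) + 76 = -1066 + 76 = -990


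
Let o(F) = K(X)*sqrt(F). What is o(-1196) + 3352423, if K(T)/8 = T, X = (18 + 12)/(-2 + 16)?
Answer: 3352423 + 240*I*sqrt(299)/7 ≈ 3.3524e+6 + 592.86*I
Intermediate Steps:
X = 15/7 (X = 30/14 = 30*(1/14) = 15/7 ≈ 2.1429)
K(T) = 8*T
o(F) = 120*sqrt(F)/7 (o(F) = (8*(15/7))*sqrt(F) = 120*sqrt(F)/7)
o(-1196) + 3352423 = 120*sqrt(-1196)/7 + 3352423 = 120*(2*I*sqrt(299))/7 + 3352423 = 240*I*sqrt(299)/7 + 3352423 = 3352423 + 240*I*sqrt(299)/7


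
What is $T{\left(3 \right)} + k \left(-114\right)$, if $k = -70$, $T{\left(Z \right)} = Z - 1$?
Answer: $7982$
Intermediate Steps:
$T{\left(Z \right)} = -1 + Z$ ($T{\left(Z \right)} = Z - 1 = -1 + Z$)
$T{\left(3 \right)} + k \left(-114\right) = \left(-1 + 3\right) - -7980 = 2 + 7980 = 7982$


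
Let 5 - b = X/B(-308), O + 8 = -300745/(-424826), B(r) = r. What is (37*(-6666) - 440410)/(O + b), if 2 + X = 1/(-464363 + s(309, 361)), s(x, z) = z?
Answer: 20856492322024421216/69776485483829 ≈ 2.9890e+5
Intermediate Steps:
X = -928005/464002 (X = -2 + 1/(-464363 + 361) = -2 + 1/(-464002) = -2 - 1/464002 = -928005/464002 ≈ -2.0000)
O = -3097863/424826 (O = -8 - 300745/(-424826) = -8 - 300745*(-1/424826) = -8 + 300745/424826 = -3097863/424826 ≈ -7.2921)
b = 713635075/142912616 (b = 5 - (-928005)/(464002*(-308)) = 5 - (-928005)*(-1)/(464002*308) = 5 - 1*928005/142912616 = 5 - 928005/142912616 = 713635075/142912616 ≈ 4.9935)
(37*(-6666) - 440410)/(O + b) = (37*(-6666) - 440410)/(-3097863/424826 + 713635075/142912616) = (-246642 - 440410)/(-69776485483829/30356497502408) = -687052*(-30356497502408/69776485483829) = 20856492322024421216/69776485483829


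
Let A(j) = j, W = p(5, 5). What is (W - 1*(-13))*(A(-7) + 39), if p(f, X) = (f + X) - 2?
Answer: 672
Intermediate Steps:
p(f, X) = -2 + X + f (p(f, X) = (X + f) - 2 = -2 + X + f)
W = 8 (W = -2 + 5 + 5 = 8)
(W - 1*(-13))*(A(-7) + 39) = (8 - 1*(-13))*(-7 + 39) = (8 + 13)*32 = 21*32 = 672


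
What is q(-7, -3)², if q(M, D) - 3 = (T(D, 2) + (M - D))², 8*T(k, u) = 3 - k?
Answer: 47089/256 ≈ 183.94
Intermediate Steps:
T(k, u) = 3/8 - k/8 (T(k, u) = (3 - k)/8 = 3/8 - k/8)
q(M, D) = 3 + (3/8 + M - 9*D/8)² (q(M, D) = 3 + ((3/8 - D/8) + (M - D))² = 3 + (3/8 + M - 9*D/8)²)
q(-7, -3)² = (3 + (3 - 9*(-3) + 8*(-7))²/64)² = (3 + (3 + 27 - 56)²/64)² = (3 + (1/64)*(-26)²)² = (3 + (1/64)*676)² = (3 + 169/16)² = (217/16)² = 47089/256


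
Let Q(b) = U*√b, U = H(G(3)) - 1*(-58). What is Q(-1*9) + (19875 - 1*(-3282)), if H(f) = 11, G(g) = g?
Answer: 23157 + 207*I ≈ 23157.0 + 207.0*I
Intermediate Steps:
U = 69 (U = 11 - 1*(-58) = 11 + 58 = 69)
Q(b) = 69*√b
Q(-1*9) + (19875 - 1*(-3282)) = 69*√(-1*9) + (19875 - 1*(-3282)) = 69*√(-9) + (19875 + 3282) = 69*(3*I) + 23157 = 207*I + 23157 = 23157 + 207*I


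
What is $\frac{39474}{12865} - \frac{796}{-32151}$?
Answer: $\frac{1279369114}{413622615} \approx 3.0931$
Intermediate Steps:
$\frac{39474}{12865} - \frac{796}{-32151} = 39474 \cdot \frac{1}{12865} - - \frac{796}{32151} = \frac{39474}{12865} + \frac{796}{32151} = \frac{1279369114}{413622615}$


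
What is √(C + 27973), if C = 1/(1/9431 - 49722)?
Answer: √6151084757533392476442/468928181 ≈ 167.25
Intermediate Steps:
C = -9431/468928181 (C = 1/(1/9431 - 49722) = 1/(-468928181/9431) = -9431/468928181 ≈ -2.0112e-5)
√(C + 27973) = √(-9431/468928181 + 27973) = √(13117327997682/468928181) = √6151084757533392476442/468928181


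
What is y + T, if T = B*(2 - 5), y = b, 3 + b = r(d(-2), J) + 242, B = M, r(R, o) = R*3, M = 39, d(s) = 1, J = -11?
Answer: 125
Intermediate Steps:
r(R, o) = 3*R
B = 39
b = 242 (b = -3 + (3*1 + 242) = -3 + (3 + 242) = -3 + 245 = 242)
y = 242
T = -117 (T = 39*(2 - 5) = 39*(-3) = -117)
y + T = 242 - 117 = 125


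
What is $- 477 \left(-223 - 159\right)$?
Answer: $182214$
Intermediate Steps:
$- 477 \left(-223 - 159\right) = \left(-477\right) \left(-382\right) = 182214$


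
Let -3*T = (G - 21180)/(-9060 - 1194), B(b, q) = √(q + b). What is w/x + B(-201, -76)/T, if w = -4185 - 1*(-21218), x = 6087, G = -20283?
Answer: 17033/6087 - 3418*I*√277/4607 ≈ 2.7983 - 12.348*I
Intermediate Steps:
B(b, q) = √(b + q)
T = -4607/3418 (T = -(-20283 - 21180)/(3*(-9060 - 1194)) = -(-13821)/(-10254) = -(-13821)*(-1)/10254 = -⅓*13821/3418 = -4607/3418 ≈ -1.3479)
w = 17033 (w = -4185 + 21218 = 17033)
w/x + B(-201, -76)/T = 17033/6087 + √(-201 - 76)/(-4607/3418) = 17033*(1/6087) + √(-277)*(-3418/4607) = 17033/6087 + (I*√277)*(-3418/4607) = 17033/6087 - 3418*I*√277/4607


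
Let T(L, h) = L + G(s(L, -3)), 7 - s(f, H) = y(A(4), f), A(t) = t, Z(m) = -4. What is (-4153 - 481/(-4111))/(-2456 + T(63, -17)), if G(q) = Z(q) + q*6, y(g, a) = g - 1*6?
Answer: 5690834/3210691 ≈ 1.7725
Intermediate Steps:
y(g, a) = -6 + g (y(g, a) = g - 6 = -6 + g)
s(f, H) = 9 (s(f, H) = 7 - (-6 + 4) = 7 - 1*(-2) = 7 + 2 = 9)
G(q) = -4 + 6*q (G(q) = -4 + q*6 = -4 + 6*q)
T(L, h) = 50 + L (T(L, h) = L + (-4 + 6*9) = L + (-4 + 54) = L + 50 = 50 + L)
(-4153 - 481/(-4111))/(-2456 + T(63, -17)) = (-4153 - 481/(-4111))/(-2456 + (50 + 63)) = (-4153 - 481*(-1/4111))/(-2456 + 113) = (-4153 + 481/4111)/(-2343) = -17072502/4111*(-1/2343) = 5690834/3210691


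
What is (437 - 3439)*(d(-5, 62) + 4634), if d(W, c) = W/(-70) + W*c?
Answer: -90866037/7 ≈ -1.2981e+7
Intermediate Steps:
d(W, c) = -W/70 + W*c
(437 - 3439)*(d(-5, 62) + 4634) = (437 - 3439)*(-5*(-1/70 + 62) + 4634) = -3002*(-5*4339/70 + 4634) = -3002*(-4339/14 + 4634) = -3002*60537/14 = -90866037/7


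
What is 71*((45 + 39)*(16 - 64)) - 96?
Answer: -286368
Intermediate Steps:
71*((45 + 39)*(16 - 64)) - 96 = 71*(84*(-48)) - 96 = 71*(-4032) - 96 = -286272 - 96 = -286368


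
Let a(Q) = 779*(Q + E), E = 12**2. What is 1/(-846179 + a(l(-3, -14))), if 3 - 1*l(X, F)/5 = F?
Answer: -1/667788 ≈ -1.4975e-6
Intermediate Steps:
E = 144
l(X, F) = 15 - 5*F
a(Q) = 112176 + 779*Q (a(Q) = 779*(Q + 144) = 779*(144 + Q) = 112176 + 779*Q)
1/(-846179 + a(l(-3, -14))) = 1/(-846179 + (112176 + 779*(15 - 5*(-14)))) = 1/(-846179 + (112176 + 779*(15 + 70))) = 1/(-846179 + (112176 + 779*85)) = 1/(-846179 + (112176 + 66215)) = 1/(-846179 + 178391) = 1/(-667788) = -1/667788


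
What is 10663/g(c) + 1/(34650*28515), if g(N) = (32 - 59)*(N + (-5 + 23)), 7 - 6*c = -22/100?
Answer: -16723049474177/813160829250 ≈ -20.565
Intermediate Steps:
c = 361/300 (c = 7/6 - (-11)/(3*100) = 7/6 - ⅙*(-11/50) = 7/6 + 11/300 = 361/300 ≈ 1.2033)
g(N) = -486 - 27*N (g(N) = -27*(N + 18) = -27*(18 + N) = -486 - 27*N)
10663/g(c) + 1/(34650*28515) = 10663/(-486 - 27*361/300) + 1/(34650*28515) = 10663/(-486 - 3249/100) + (1/34650)*(1/28515) = 10663/(-51849/100) + 1/988044750 = 10663*(-100/51849) + 1/988044750 = -1066300/51849 + 1/988044750 = -16723049474177/813160829250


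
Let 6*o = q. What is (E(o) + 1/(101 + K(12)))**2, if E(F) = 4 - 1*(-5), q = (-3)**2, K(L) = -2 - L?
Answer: 614656/7569 ≈ 81.207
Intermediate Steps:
q = 9
o = 3/2 (o = (1/6)*9 = 3/2 ≈ 1.5000)
E(F) = 9 (E(F) = 4 + 5 = 9)
(E(o) + 1/(101 + K(12)))**2 = (9 + 1/(101 + (-2 - 1*12)))**2 = (9 + 1/(101 + (-2 - 12)))**2 = (9 + 1/(101 - 14))**2 = (9 + 1/87)**2 = (784/87)**2 = 614656/7569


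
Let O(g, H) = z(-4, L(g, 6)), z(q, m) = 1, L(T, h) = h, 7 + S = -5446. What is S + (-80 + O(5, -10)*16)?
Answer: -5517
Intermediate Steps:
S = -5453 (S = -7 - 5446 = -5453)
O(g, H) = 1
S + (-80 + O(5, -10)*16) = -5453 + (-80 + 1*16) = -5453 + (-80 + 16) = -5453 - 64 = -5517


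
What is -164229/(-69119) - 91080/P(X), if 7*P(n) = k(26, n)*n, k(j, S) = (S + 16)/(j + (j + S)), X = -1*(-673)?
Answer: -31872791994387/32050272943 ≈ -994.46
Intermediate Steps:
X = 673
k(j, S) = (16 + S)/(S + 2*j) (k(j, S) = (16 + S)/(j + (S + j)) = (16 + S)/(S + 2*j))
P(n) = n*(16 + n)/(7*(52 + n)) (P(n) = (((16 + n)/(n + 2*26))*n)/7 = (((16 + n)/(n + 52))*n)/7 = (((16 + n)/(52 + n))*n)/7 = (n*(16 + n)/(52 + n))/7 = n*(16 + n)/(7*(52 + n)))
-164229/(-69119) - 91080/P(X) = -164229/(-69119) - 91080*7*(52 + 673)/(673*(16 + 673)) = -164229*(-1/69119) - 91080/((1/7)*673*689/725) = 164229/69119 - 91080/((1/7)*673*(1/725)*689) = 164229/69119 - 91080/463697/5075 = 164229/69119 - 91080*5075/463697 = 164229/69119 - 462231000/463697 = -31872791994387/32050272943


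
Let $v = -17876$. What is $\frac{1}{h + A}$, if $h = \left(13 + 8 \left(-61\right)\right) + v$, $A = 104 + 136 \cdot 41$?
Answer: $- \frac{1}{12671} \approx -7.892 \cdot 10^{-5}$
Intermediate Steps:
$A = 5680$ ($A = 104 + 5576 = 5680$)
$h = -18351$ ($h = \left(13 + 8 \left(-61\right)\right) - 17876 = \left(13 - 488\right) - 17876 = -475 - 17876 = -18351$)
$\frac{1}{h + A} = \frac{1}{-18351 + 5680} = \frac{1}{-12671} = - \frac{1}{12671}$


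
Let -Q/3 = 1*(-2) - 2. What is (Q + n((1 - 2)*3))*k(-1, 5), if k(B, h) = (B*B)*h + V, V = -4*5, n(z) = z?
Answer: -135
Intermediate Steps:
Q = 12 (Q = -3*(1*(-2) - 2) = -3*(-2 - 2) = -3*(-4) = 12)
V = -20
k(B, h) = -20 + h*B² (k(B, h) = (B*B)*h - 20 = B²*h - 20 = h*B² - 20 = -20 + h*B²)
(Q + n((1 - 2)*3))*k(-1, 5) = (12 + (1 - 2)*3)*(-20 + 5*(-1)²) = (12 - 1*3)*(-20 + 5*1) = (12 - 3)*(-20 + 5) = 9*(-15) = -135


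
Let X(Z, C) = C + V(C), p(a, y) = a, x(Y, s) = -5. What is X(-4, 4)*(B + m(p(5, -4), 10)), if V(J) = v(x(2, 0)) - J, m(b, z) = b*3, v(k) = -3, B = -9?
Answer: -18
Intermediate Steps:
m(b, z) = 3*b
V(J) = -3 - J
X(Z, C) = -3 (X(Z, C) = C + (-3 - C) = -3)
X(-4, 4)*(B + m(p(5, -4), 10)) = -3*(-9 + 3*5) = -3*(-9 + 15) = -3*6 = -18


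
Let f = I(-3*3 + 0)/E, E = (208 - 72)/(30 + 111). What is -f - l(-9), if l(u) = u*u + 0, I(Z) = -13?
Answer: -9183/136 ≈ -67.522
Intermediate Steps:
E = 136/141 ≈ 0.96454
l(u) = u**2 (l(u) = u**2 + 0 = u**2)
f = -1833/136 (f = -13/136/141 = -13*141/136 = -1833/136 ≈ -13.478)
-f - l(-9) = -1*(-1833/136) - 1*(-9)**2 = 1833/136 - 1*81 = 1833/136 - 81 = -9183/136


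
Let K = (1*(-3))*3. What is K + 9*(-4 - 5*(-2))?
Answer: 45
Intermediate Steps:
K = -9 (K = -3*3 = -9)
K + 9*(-4 - 5*(-2)) = -9 + 9*(-4 - 5*(-2)) = -9 + 9*(-4 + 10) = -9 + 9*6 = -9 + 54 = 45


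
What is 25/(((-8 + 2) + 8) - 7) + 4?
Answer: -1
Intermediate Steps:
25/(((-8 + 2) + 8) - 7) + 4 = 25/((-6 + 8) - 7) + 4 = 25/(2 - 7) + 4 = 25/(-5) + 4 = 25*(-⅕) + 4 = -5 + 4 = -1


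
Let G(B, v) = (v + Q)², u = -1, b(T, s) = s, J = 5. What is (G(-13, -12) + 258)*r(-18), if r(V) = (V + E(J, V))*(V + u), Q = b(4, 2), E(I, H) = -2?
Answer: 136040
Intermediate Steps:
Q = 2
G(B, v) = (2 + v)² (G(B, v) = (v + 2)² = (2 + v)²)
r(V) = (-1 + V)*(-2 + V) (r(V) = (V - 2)*(V - 1) = (-2 + V)*(-1 + V) = (-1 + V)*(-2 + V))
(G(-13, -12) + 258)*r(-18) = ((2 - 12)² + 258)*(2 + (-18)² - 3*(-18)) = ((-10)² + 258)*(2 + 324 + 54) = (100 + 258)*380 = 358*380 = 136040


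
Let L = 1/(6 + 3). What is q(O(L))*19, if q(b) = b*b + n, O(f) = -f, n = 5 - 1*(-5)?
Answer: 15409/81 ≈ 190.23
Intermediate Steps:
n = 10 (n = 5 + 5 = 10)
L = 1/9 ≈ 0.11111
q(b) = 10 + b**2 (q(b) = b*b + 10 = b**2 + 10 = 10 + b**2)
q(O(L))*19 = (10 + (-1*1/9)**2)*19 = (10 + (-1/9)**2)*19 = (10 + 1/81)*19 = (811/81)*19 = 15409/81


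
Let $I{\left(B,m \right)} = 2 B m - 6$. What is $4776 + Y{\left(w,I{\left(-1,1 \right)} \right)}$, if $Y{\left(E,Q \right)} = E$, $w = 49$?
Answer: $4825$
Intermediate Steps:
$I{\left(B,m \right)} = -6 + 2 B m$ ($I{\left(B,m \right)} = 2 B m - 6 = -6 + 2 B m$)
$4776 + Y{\left(w,I{\left(-1,1 \right)} \right)} = 4776 + 49 = 4825$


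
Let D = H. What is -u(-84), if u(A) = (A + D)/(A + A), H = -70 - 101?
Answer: -85/56 ≈ -1.5179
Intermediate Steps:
H = -171
D = -171
u(A) = (-171 + A)/(2*A) (u(A) = (A - 171)/(A + A) = (-171 + A)/((2*A)) = (-171 + A)*(1/(2*A)) = (-171 + A)/(2*A))
-u(-84) = -(-171 - 84)/(2*(-84)) = -(-1)*(-255)/(2*84) = -1*85/56 = -85/56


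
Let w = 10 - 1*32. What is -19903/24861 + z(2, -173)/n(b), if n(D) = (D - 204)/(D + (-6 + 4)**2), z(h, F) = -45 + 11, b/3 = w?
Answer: -9630133/1118745 ≈ -8.6080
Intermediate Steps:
w = -22 (w = 10 - 32 = -22)
b = -66 (b = 3*(-22) = -66)
z(h, F) = -34
n(D) = (-204 + D)/(4 + D) (n(D) = (-204 + D)/(D + (-2)**2) = (-204 + D)/(D + 4) = (-204 + D)/(4 + D))
-19903/24861 + z(2, -173)/n(b) = -19903/24861 - 34*(4 - 66)/(-204 - 66) = -19903*1/24861 - 34/(-270/(-62)) = -19903/24861 - 34/((-1/62*(-270))) = -19903/24861 - 34/135/31 = -19903/24861 - 34*31/135 = -19903/24861 - 1054/135 = -9630133/1118745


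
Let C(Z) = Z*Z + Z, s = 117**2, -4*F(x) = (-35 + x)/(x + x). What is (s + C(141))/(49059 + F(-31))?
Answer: 1393388/2027761 ≈ 0.68716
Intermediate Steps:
F(x) = -(-35 + x)/(8*x) (F(x) = -(-35 + x)/(4*(x + x)) = -(-35 + x)/(4*(2*x)) = -(-35 + x)*1/(2*x)/4 = -(-35 + x)/(8*x))
s = 13689
C(Z) = Z + Z**2 (C(Z) = Z**2 + Z = Z + Z**2)
(s + C(141))/(49059 + F(-31)) = (13689 + 141*(1 + 141))/(49059 + (1/8)*(35 - 1*(-31))/(-31)) = (13689 + 141*142)/(49059 + (1/8)*(-1/31)*(35 + 31)) = (13689 + 20022)/(49059 + (1/8)*(-1/31)*66) = 33711/(49059 - 33/124) = 33711/(6083283/124) = 33711*(124/6083283) = 1393388/2027761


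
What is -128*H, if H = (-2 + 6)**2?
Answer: -2048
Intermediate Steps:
H = 16 (H = 4**2 = 16)
-128*H = -128*16 = -2048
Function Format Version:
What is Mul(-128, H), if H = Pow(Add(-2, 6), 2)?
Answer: -2048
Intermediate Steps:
H = 16 (H = Pow(4, 2) = 16)
Mul(-128, H) = Mul(-128, 16) = -2048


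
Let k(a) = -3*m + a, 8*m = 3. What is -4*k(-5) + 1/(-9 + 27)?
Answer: 221/9 ≈ 24.556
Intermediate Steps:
m = 3/8 (m = (⅛)*3 = 3/8 ≈ 0.37500)
k(a) = -9/8 + a (k(a) = -3*3/8 + a = -9/8 + a)
-4*k(-5) + 1/(-9 + 27) = -4*(-9/8 - 5) + 1/(-9 + 27) = -4*(-49/8) + 1/18 = 49/2 + 1/18 = 221/9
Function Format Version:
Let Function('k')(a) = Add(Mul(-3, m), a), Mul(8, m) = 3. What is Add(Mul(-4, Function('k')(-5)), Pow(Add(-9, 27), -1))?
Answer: Rational(221, 9) ≈ 24.556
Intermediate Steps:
m = Rational(3, 8) (m = Mul(Rational(1, 8), 3) = Rational(3, 8) ≈ 0.37500)
Function('k')(a) = Add(Rational(-9, 8), a) (Function('k')(a) = Add(Mul(-3, Rational(3, 8)), a) = Add(Rational(-9, 8), a))
Add(Mul(-4, Function('k')(-5)), Pow(Add(-9, 27), -1)) = Add(Mul(-4, Add(Rational(-9, 8), -5)), Pow(Add(-9, 27), -1)) = Add(Mul(-4, Rational(-49, 8)), Pow(18, -1)) = Add(Rational(49, 2), Rational(1, 18)) = Rational(221, 9)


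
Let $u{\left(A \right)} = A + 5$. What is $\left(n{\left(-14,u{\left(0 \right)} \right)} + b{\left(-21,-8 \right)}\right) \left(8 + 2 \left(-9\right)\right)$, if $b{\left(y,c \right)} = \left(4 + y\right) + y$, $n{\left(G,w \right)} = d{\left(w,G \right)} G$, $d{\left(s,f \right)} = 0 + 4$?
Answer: $940$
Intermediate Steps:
$d{\left(s,f \right)} = 4$
$u{\left(A \right)} = 5 + A$
$n{\left(G,w \right)} = 4 G$
$b{\left(y,c \right)} = 4 + 2 y$
$\left(n{\left(-14,u{\left(0 \right)} \right)} + b{\left(-21,-8 \right)}\right) \left(8 + 2 \left(-9\right)\right) = \left(4 \left(-14\right) + \left(4 + 2 \left(-21\right)\right)\right) \left(8 + 2 \left(-9\right)\right) = \left(-56 + \left(4 - 42\right)\right) \left(8 - 18\right) = \left(-56 - 38\right) \left(-10\right) = \left(-94\right) \left(-10\right) = 940$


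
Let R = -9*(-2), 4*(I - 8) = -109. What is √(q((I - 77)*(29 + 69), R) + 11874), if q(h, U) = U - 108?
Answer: 2*√2946 ≈ 108.55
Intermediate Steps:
I = -77/4 (I = 8 + (¼)*(-109) = 8 - 109/4 = -77/4 ≈ -19.250)
R = 18
q(h, U) = -108 + U
√(q((I - 77)*(29 + 69), R) + 11874) = √((-108 + 18) + 11874) = √(-90 + 11874) = √11784 = 2*√2946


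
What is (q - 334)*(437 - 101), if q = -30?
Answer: -122304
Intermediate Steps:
(q - 334)*(437 - 101) = (-30 - 334)*(437 - 101) = -364*336 = -122304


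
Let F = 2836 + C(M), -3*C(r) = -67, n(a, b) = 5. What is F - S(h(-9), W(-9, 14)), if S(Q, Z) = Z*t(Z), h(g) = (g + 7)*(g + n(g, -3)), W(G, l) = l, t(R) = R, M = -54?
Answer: 7987/3 ≈ 2662.3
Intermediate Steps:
C(r) = 67/3 (C(r) = -1/3*(-67) = 67/3)
F = 8575/3 (F = 2836 + 67/3 = 8575/3 ≈ 2858.3)
h(g) = (5 + g)*(7 + g) (h(g) = (g + 7)*(g + 5) = (7 + g)*(5 + g) = (5 + g)*(7 + g))
S(Q, Z) = Z**2 (S(Q, Z) = Z*Z = Z**2)
F - S(h(-9), W(-9, 14)) = 8575/3 - 1*14**2 = 8575/3 - 1*196 = 8575/3 - 196 = 7987/3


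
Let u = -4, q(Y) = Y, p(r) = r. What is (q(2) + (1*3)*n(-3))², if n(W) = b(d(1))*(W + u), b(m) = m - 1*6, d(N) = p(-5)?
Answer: 54289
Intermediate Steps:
d(N) = -5
b(m) = -6 + m (b(m) = m - 6 = -6 + m)
n(W) = 44 - 11*W (n(W) = (-6 - 5)*(W - 4) = -11*(-4 + W) = 44 - 11*W)
(q(2) + (1*3)*n(-3))² = (2 + (1*3)*(44 - 11*(-3)))² = (2 + 3*(44 + 33))² = (2 + 3*77)² = (2 + 231)² = 233² = 54289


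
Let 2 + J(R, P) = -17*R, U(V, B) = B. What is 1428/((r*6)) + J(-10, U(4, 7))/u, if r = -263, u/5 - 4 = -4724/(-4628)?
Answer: 44208178/7638835 ≈ 5.7873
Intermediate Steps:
u = 29045/1157 (u = 20 + 5*(-4724/(-4628)) = 20 + 5*(-4724*(-1/4628)) = 20 + 5*(1181/1157) = 20 + 5905/1157 = 29045/1157 ≈ 25.104)
J(R, P) = -2 - 17*R
1428/((r*6)) + J(-10, U(4, 7))/u = 1428/((-263*6)) + (-2 - 17*(-10))/(29045/1157) = 1428/(-1578) + (-2 + 170)*(1157/29045) = 1428*(-1/1578) + 168*(1157/29045) = -238/263 + 194376/29045 = 44208178/7638835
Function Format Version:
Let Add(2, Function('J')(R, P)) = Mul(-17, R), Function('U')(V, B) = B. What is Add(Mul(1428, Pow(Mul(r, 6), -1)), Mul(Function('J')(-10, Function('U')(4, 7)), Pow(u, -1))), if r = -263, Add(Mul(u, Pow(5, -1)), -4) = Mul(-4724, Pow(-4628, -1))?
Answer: Rational(44208178, 7638835) ≈ 5.7873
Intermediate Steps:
u = Rational(29045, 1157) (u = Add(20, Mul(5, Mul(-4724, Pow(-4628, -1)))) = Add(20, Mul(5, Mul(-4724, Rational(-1, 4628)))) = Add(20, Mul(5, Rational(1181, 1157))) = Add(20, Rational(5905, 1157)) = Rational(29045, 1157) ≈ 25.104)
Function('J')(R, P) = Add(-2, Mul(-17, R))
Add(Mul(1428, Pow(Mul(r, 6), -1)), Mul(Function('J')(-10, Function('U')(4, 7)), Pow(u, -1))) = Add(Mul(1428, Pow(Mul(-263, 6), -1)), Mul(Add(-2, Mul(-17, -10)), Pow(Rational(29045, 1157), -1))) = Add(Mul(1428, Pow(-1578, -1)), Mul(Add(-2, 170), Rational(1157, 29045))) = Add(Mul(1428, Rational(-1, 1578)), Mul(168, Rational(1157, 29045))) = Add(Rational(-238, 263), Rational(194376, 29045)) = Rational(44208178, 7638835)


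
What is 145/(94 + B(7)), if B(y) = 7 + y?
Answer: 145/108 ≈ 1.3426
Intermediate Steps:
145/(94 + B(7)) = 145/(94 + (7 + 7)) = 145/(94 + 14) = 145/108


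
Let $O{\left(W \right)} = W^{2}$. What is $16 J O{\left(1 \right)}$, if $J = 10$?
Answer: $160$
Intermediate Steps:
$16 J O{\left(1 \right)} = 16 \cdot 10 \cdot 1^{2} = 160 \cdot 1 = 160$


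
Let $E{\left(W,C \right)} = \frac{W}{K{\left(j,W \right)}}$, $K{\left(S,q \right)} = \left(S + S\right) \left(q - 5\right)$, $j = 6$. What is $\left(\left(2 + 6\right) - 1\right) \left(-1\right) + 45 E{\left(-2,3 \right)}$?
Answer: $- \frac{83}{14} \approx -5.9286$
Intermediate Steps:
$K{\left(S,q \right)} = 2 S \left(-5 + q\right)$
$E{\left(W,C \right)} = \frac{W}{-60 + 12 W}$ ($E{\left(W,C \right)} = \frac{W}{2 \cdot 6 \left(-5 + W\right)} = \frac{W}{-60 + 12 W}$)
$\left(\left(2 + 6\right) - 1\right) \left(-1\right) + 45 E{\left(-2,3 \right)} = \left(\left(2 + 6\right) - 1\right) \left(-1\right) + 45 \cdot \frac{1}{12} \left(-2\right) \frac{1}{-5 - 2} = \left(8 - 1\right) \left(-1\right) + 45 \cdot \frac{1}{12} \left(-2\right) \frac{1}{-7} = 7 \left(-1\right) + 45 \cdot \frac{1}{12} \left(-2\right) \left(- \frac{1}{7}\right) = -7 + 45 \cdot \frac{1}{42} = -7 + \frac{15}{14} = - \frac{83}{14}$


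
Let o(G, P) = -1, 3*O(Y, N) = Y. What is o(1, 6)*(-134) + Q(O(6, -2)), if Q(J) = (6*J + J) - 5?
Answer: 143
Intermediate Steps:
O(Y, N) = Y/3
Q(J) = -5 + 7*J (Q(J) = 7*J - 5 = -5 + 7*J)
o(1, 6)*(-134) + Q(O(6, -2)) = -1*(-134) + (-5 + 7*((⅓)*6)) = 134 + (-5 + 7*2) = 134 + (-5 + 14) = 134 + 9 = 143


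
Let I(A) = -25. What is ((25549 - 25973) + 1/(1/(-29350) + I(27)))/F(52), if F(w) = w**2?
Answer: -155569887/992031352 ≈ -0.15682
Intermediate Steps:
((25549 - 25973) + 1/(1/(-29350) + I(27)))/F(52) = ((25549 - 25973) + 1/(1/(-29350) - 25))/(52**2) = (-424 + 1/(-1/29350 - 25))/2704 = (-424 + 1/(-733751/29350))*(1/2704) = (-424 - 29350/733751)*(1/2704) = -311139774/733751*1/2704 = -155569887/992031352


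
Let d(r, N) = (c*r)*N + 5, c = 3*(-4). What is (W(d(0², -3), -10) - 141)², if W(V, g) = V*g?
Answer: 36481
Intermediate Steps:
c = -12
d(r, N) = 5 - 12*N*r (d(r, N) = (-12*r)*N + 5 = -12*N*r + 5 = 5 - 12*N*r)
(W(d(0², -3), -10) - 141)² = ((5 - 12*(-3)*0²)*(-10) - 141)² = ((5 - 12*(-3)*0)*(-10) - 141)² = ((5 + 0)*(-10) - 141)² = (5*(-10) - 141)² = (-50 - 141)² = (-191)² = 36481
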